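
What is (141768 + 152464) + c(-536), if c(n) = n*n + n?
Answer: 580992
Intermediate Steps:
c(n) = n + n**2 (c(n) = n**2 + n = n + n**2)
(141768 + 152464) + c(-536) = (141768 + 152464) - 536*(1 - 536) = 294232 - 536*(-535) = 294232 + 286760 = 580992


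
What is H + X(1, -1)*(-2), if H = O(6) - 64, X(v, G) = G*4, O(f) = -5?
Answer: -61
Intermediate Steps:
X(v, G) = 4*G
H = -69 (H = -5 - 64 = -69)
H + X(1, -1)*(-2) = -69 + (4*(-1))*(-2) = -69 - 4*(-2) = -69 + 8 = -61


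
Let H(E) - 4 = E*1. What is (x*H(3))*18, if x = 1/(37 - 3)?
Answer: 63/17 ≈ 3.7059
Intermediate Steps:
x = 1/34 ≈ 0.029412
H(E) = 4 + E (H(E) = 4 + E*1 = 4 + E)
(x*H(3))*18 = ((4 + 3)/34)*18 = ((1/34)*7)*18 = (7/34)*18 = 63/17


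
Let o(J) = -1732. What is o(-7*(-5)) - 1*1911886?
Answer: -1913618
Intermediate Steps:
o(-7*(-5)) - 1*1911886 = -1732 - 1*1911886 = -1732 - 1911886 = -1913618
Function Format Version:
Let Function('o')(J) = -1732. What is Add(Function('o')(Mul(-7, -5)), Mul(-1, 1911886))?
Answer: -1913618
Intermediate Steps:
Add(Function('o')(Mul(-7, -5)), Mul(-1, 1911886)) = Add(-1732, Mul(-1, 1911886)) = Add(-1732, -1911886) = -1913618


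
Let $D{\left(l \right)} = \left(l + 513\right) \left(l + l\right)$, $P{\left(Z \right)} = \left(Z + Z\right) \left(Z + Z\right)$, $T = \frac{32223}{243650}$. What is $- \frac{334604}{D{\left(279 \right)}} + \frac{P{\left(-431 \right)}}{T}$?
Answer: $\frac{6667438574361409}{1186708644} \approx 5.6184 \cdot 10^{6}$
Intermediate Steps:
$T = \frac{32223}{243650}$ ($T = 32223 \cdot \frac{1}{243650} = \frac{32223}{243650} \approx 0.13225$)
$P{\left(Z \right)} = 4 Z^{2}$ ($P{\left(Z \right)} = 2 Z 2 Z = 4 Z^{2}$)
$D{\left(l \right)} = 2 l \left(513 + l\right)$ ($D{\left(l \right)} = \left(513 + l\right) 2 l = 2 l \left(513 + l\right)$)
$- \frac{334604}{D{\left(279 \right)}} + \frac{P{\left(-431 \right)}}{T} = - \frac{334604}{2 \cdot 279 \left(513 + 279\right)} + \frac{4 \left(-431\right)^{2}}{\frac{32223}{243650}} = - \frac{334604}{2 \cdot 279 \cdot 792} + 4 \cdot 185761 \cdot \frac{243650}{32223} = - \frac{334604}{441936} + 743044 \cdot \frac{243650}{32223} = \left(-334604\right) \frac{1}{441936} + \frac{181042670600}{32223} = - \frac{83651}{110484} + \frac{181042670600}{32223} = \frac{6667438574361409}{1186708644}$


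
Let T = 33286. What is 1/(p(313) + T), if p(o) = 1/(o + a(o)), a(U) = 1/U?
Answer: 97970/3261029733 ≈ 3.0043e-5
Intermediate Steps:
p(o) = 1/(o + 1/o)
1/(p(313) + T) = 1/(313/(1 + 313²) + 33286) = 1/(313/(1 + 97969) + 33286) = 1/(313/97970 + 33286) = 1/(3261029733/97970) = 97970/3261029733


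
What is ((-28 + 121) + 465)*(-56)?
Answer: -31248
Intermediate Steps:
((-28 + 121) + 465)*(-56) = (93 + 465)*(-56) = 558*(-56) = -31248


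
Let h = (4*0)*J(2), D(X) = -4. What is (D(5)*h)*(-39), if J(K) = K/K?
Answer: 0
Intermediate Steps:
J(K) = 1
h = 0 (h = (4*0)*1 = 0*1 = 0)
(D(5)*h)*(-39) = -4*0*(-39) = 0*(-39) = 0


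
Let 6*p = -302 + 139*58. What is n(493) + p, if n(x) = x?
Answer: 5359/3 ≈ 1786.3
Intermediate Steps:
p = 3880/3 (p = (-302 + 139*58)/6 = (-302 + 8062)/6 = (1/6)*7760 = 3880/3 ≈ 1293.3)
n(493) + p = 493 + 3880/3 = 5359/3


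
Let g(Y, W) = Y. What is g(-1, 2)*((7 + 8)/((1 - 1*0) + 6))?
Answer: -15/7 ≈ -2.1429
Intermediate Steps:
g(-1, 2)*((7 + 8)/((1 - 1*0) + 6)) = -(7 + 8)/((1 - 1*0) + 6) = -15/((1 + 0) + 6) = -15/(1 + 6) = -15/7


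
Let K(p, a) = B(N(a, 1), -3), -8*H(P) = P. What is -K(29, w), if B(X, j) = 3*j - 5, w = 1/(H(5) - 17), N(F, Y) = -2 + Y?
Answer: 14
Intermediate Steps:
H(P) = -P/8
w = -8/141 (w = 1/(-⅛*5 - 17) = 1/(-5/8 - 17) = 1/(-141/8) = -8/141 ≈ -0.056738)
B(X, j) = -5 + 3*j
K(p, a) = -14 (K(p, a) = -5 + 3*(-3) = -5 - 9 = -14)
-K(29, w) = -1*(-14) = 14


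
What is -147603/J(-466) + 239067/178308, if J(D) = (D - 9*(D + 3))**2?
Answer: 360919752127/271372908612 ≈ 1.3300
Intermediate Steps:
J(D) = (-27 - 8*D)**2 (J(D) = (D - 9*(3 + D))**2 = (D + (-27 - 9*D))**2 = (-27 - 8*D)**2)
-147603/J(-466) + 239067/178308 = -147603/(27 + 8*(-466))**2 + 239067/178308 = -147603/(27 - 3728)**2 + 239067*(1/178308) = -147603/((-3701)**2) + 26563/19812 = -147603/13697401 + 26563/19812 = 360919752127/271372908612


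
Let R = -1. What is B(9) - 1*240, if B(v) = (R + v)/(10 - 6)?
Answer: -238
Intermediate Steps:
B(v) = -1/4 + v/4 (B(v) = (-1 + v)/(10 - 6) = (-1 + v)/4 = (-1 + v)*(1/4) = -1/4 + v/4)
B(9) - 1*240 = (-1/4 + (1/4)*9) - 1*240 = (-1/4 + 9/4) - 240 = 2 - 240 = -238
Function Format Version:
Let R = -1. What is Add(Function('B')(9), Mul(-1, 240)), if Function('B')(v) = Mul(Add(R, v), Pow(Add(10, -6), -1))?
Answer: -238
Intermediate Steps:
Function('B')(v) = Add(Rational(-1, 4), Mul(Rational(1, 4), v)) (Function('B')(v) = Mul(Add(-1, v), Pow(Add(10, -6), -1)) = Mul(Add(-1, v), Pow(4, -1)) = Mul(Add(-1, v), Rational(1, 4)) = Add(Rational(-1, 4), Mul(Rational(1, 4), v)))
Add(Function('B')(9), Mul(-1, 240)) = Add(Add(Rational(-1, 4), Mul(Rational(1, 4), 9)), Mul(-1, 240)) = Add(Add(Rational(-1, 4), Rational(9, 4)), -240) = Add(2, -240) = -238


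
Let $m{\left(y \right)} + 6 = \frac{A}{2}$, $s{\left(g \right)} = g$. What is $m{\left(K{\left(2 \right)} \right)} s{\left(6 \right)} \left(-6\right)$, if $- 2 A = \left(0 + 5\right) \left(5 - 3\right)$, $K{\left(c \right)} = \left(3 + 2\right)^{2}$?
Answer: $306$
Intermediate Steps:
$K{\left(c \right)} = 25$ ($K{\left(c \right)} = 5^{2} = 25$)
$A = -5$ ($A = - \frac{\left(0 + 5\right) \left(5 - 3\right)}{2} = - \frac{5 \cdot 2}{2} = \left(- \frac{1}{2}\right) 10 = -5$)
$m{\left(y \right)} = - \frac{17}{2}$ ($m{\left(y \right)} = -6 - \frac{5}{2} = - \frac{17}{2}$)
$m{\left(K{\left(2 \right)} \right)} s{\left(6 \right)} \left(-6\right) = \left(- \frac{17}{2}\right) 6 \left(-6\right) = \left(-51\right) \left(-6\right) = 306$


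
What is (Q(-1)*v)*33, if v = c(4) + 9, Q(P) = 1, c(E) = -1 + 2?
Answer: 330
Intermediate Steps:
c(E) = 1
v = 10 (v = 1 + 9 = 10)
(Q(-1)*v)*33 = (1*10)*33 = 10*33 = 330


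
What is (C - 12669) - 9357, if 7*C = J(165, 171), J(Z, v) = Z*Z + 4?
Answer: -126953/7 ≈ -18136.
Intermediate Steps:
J(Z, v) = 4 + Z**2 (J(Z, v) = Z**2 + 4 = 4 + Z**2)
C = 27229/7 (C = (4 + 165**2)/7 = (4 + 27225)/7 = (1/7)*27229 = 27229/7 ≈ 3889.9)
(C - 12669) - 9357 = (27229/7 - 12669) - 9357 = -61454/7 - 9357 = -126953/7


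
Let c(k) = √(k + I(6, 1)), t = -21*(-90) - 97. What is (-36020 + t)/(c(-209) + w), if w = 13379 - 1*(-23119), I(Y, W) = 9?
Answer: -624608523/666052102 + 171135*I*√2/666052102 ≈ -0.93778 + 0.00036337*I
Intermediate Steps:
t = 1793 (t = 1890 - 97 = 1793)
w = 36498 (w = 13379 + 23119 = 36498)
c(k) = √(9 + k) (c(k) = √(k + 9) = √(9 + k))
(-36020 + t)/(c(-209) + w) = (-36020 + 1793)/(√(9 - 209) + 36498) = -34227/(√(-200) + 36498) = -34227/(10*I*√2 + 36498) = -34227/(36498 + 10*I*√2)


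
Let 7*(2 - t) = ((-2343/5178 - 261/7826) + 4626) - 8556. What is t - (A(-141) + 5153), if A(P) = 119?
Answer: -111301609592/23638433 ≈ -4708.5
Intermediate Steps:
t = 13320209184/23638433 (t = 2 - (((-2343/5178 - 261/7826) + 4626) - 8556)/7 = 2 - (((-2343*1/5178 - 261*1/7826) + 4626) - 8556)/7 = 2 - (((-781/1726 - 261/7826) + 4626) - 8556)/7 = 2 - ((-1640648/3376919 + 4626) - 8556)/7 = 2 - (15619986646/3376919 - 8556)/7 = 2 - 1/7*(-13272932318/3376919) = 2 + 13272932318/23638433 = 13320209184/23638433 ≈ 563.50)
t - (A(-141) + 5153) = 13320209184/23638433 - (119 + 5153) = 13320209184/23638433 - 1*5272 = 13320209184/23638433 - 5272 = -111301609592/23638433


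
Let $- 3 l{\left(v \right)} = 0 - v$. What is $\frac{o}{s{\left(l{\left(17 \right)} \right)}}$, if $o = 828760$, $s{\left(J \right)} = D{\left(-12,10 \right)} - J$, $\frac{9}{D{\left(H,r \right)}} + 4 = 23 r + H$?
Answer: $- \frac{532063920}{3611} \approx -1.4735 \cdot 10^{5}$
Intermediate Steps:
$l{\left(v \right)} = \frac{v}{3}$ ($l{\left(v \right)} = - \frac{0 - v}{3} = - \frac{\left(-1\right) v}{3} = \frac{v}{3}$)
$D{\left(H,r \right)} = \frac{9}{-4 + H + 23 r}$ ($D{\left(H,r \right)} = \frac{9}{-4 + \left(23 r + H\right)} = \frac{9}{-4 + \left(H + 23 r\right)} = \frac{9}{-4 + H + 23 r}$)
$s{\left(J \right)} = \frac{9}{214} - J$ ($s{\left(J \right)} = \frac{9}{-4 - 12 + 23 \cdot 10} - J = \frac{9}{-4 - 12 + 230} - J = \frac{9}{214} - J$)
$\frac{o}{s{\left(l{\left(17 \right)} \right)}} = \frac{828760}{\frac{9}{214} - \frac{1}{3} \cdot 17} = \frac{828760}{\frac{9}{214} - \frac{17}{3}} = \frac{828760}{- \frac{3611}{642}} = 828760 \left(- \frac{642}{3611}\right) = - \frac{532063920}{3611}$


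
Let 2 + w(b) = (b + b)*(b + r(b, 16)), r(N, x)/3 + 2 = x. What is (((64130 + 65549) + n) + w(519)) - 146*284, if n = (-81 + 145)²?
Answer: 674627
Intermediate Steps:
r(N, x) = -6 + 3*x
n = 4096 (n = 64² = 4096)
w(b) = -2 + 2*b*(42 + b) (w(b) = -2 + (b + b)*(b + (-6 + 3*16)) = -2 + (2*b)*(b + (-6 + 48)) = -2 + (2*b)*(b + 42) = -2 + (2*b)*(42 + b) = -2 + 2*b*(42 + b))
(((64130 + 65549) + n) + w(519)) - 146*284 = (((64130 + 65549) + 4096) + (-2 + 2*519² + 84*519)) - 146*284 = ((129679 + 4096) + (-2 + 2*269361 + 43596)) - 41464 = (133775 + (-2 + 538722 + 43596)) - 41464 = (133775 + 582316) - 41464 = 716091 - 41464 = 674627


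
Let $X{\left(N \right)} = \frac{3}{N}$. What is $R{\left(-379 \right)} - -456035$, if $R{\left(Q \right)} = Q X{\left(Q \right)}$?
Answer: $456038$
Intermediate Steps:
$R{\left(Q \right)} = 3$ ($R{\left(Q \right)} = Q \frac{3}{Q} = 3$)
$R{\left(-379 \right)} - -456035 = 3 - -456035 = 3 + 456035 = 456038$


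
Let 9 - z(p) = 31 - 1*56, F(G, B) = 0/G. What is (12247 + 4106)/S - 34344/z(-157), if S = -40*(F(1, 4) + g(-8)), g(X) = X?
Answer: -5217039/5440 ≈ -959.01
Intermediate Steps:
F(G, B) = 0
S = 320 (S = -40*(0 - 8) = -40*(-8) = 320)
z(p) = 34 (z(p) = 9 - (31 - 1*56) = 9 - (31 - 56) = 9 - 1*(-25) = 9 + 25 = 34)
(12247 + 4106)/S - 34344/z(-157) = (12247 + 4106)/320 - 34344/34 = 16353*(1/320) - 34344*1/34 = 16353/320 - 17172/17 = -5217039/5440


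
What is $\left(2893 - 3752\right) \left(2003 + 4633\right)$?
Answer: $-5700324$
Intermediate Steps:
$\left(2893 - 3752\right) \left(2003 + 4633\right) = \left(-859\right) 6636 = -5700324$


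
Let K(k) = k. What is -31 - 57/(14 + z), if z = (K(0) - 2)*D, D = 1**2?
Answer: -143/4 ≈ -35.750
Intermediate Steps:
D = 1
z = -2 (z = (0 - 2)*1 = -2*1 = -2)
-31 - 57/(14 + z) = -31 - 57/(14 - 2) = -31 - 57/12 = -31 + (1/12)*(-57) = -31 - 19/4 = -143/4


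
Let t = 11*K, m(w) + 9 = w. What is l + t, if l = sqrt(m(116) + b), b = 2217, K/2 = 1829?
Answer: 40238 + 2*sqrt(581) ≈ 40286.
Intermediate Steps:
K = 3658 (K = 2*1829 = 3658)
m(w) = -9 + w
t = 40238 (t = 11*3658 = 40238)
l = 2*sqrt(581) (l = sqrt((-9 + 116) + 2217) = sqrt(107 + 2217) = sqrt(2324) = 2*sqrt(581) ≈ 48.208)
l + t = 2*sqrt(581) + 40238 = 40238 + 2*sqrt(581)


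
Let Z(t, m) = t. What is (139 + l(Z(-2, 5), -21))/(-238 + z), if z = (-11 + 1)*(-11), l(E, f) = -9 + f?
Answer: -109/128 ≈ -0.85156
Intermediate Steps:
z = 110 (z = -10*(-11) = 110)
(139 + l(Z(-2, 5), -21))/(-238 + z) = (139 + (-9 - 21))/(-238 + 110) = (139 - 30)/(-128) = 109*(-1/128) = -109/128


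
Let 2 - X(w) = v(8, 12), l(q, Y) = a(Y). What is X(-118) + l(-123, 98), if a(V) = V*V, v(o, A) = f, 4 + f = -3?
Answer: 9613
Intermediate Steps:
f = -7 (f = -4 - 3 = -7)
v(o, A) = -7
a(V) = V²
l(q, Y) = Y²
X(w) = 9 (X(w) = 2 - 1*(-7) = 2 + 7 = 9)
X(-118) + l(-123, 98) = 9 + 98² = 9 + 9604 = 9613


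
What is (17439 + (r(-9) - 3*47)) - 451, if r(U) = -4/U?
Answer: 151627/9 ≈ 16847.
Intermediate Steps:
(17439 + (r(-9) - 3*47)) - 451 = (17439 + (-4/(-9) - 3*47)) - 451 = (17439 + (-4*(-1/9) - 141)) - 451 = (17439 + (4/9 - 141)) - 451 = (17439 - 1265/9) - 451 = 155686/9 - 451 = 151627/9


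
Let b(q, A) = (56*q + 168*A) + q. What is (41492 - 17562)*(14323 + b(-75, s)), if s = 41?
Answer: 405278480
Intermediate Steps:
b(q, A) = 57*q + 168*A
(41492 - 17562)*(14323 + b(-75, s)) = (41492 - 17562)*(14323 + (57*(-75) + 168*41)) = 23930*(14323 + (-4275 + 6888)) = 23930*(14323 + 2613) = 23930*16936 = 405278480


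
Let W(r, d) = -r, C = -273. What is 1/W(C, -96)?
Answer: 1/273 ≈ 0.0036630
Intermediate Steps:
1/W(C, -96) = 1/(-1*(-273)) = 1/273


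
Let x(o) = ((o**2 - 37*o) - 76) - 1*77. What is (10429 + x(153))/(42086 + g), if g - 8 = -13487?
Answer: 28024/28607 ≈ 0.97962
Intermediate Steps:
g = -13479 (g = 8 - 13487 = -13479)
x(o) = -153 + o**2 - 37*o (x(o) = (-76 + o**2 - 37*o) - 77 = -153 + o**2 - 37*o)
(10429 + x(153))/(42086 + g) = (10429 + (-153 + 153**2 - 37*153))/(42086 - 13479) = (10429 + (-153 + 23409 - 5661))/28607 = (10429 + 17595)*(1/28607) = 28024*(1/28607) = 28024/28607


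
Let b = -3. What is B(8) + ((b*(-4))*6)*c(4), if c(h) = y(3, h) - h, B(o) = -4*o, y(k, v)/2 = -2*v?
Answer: -1472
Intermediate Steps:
y(k, v) = -4*v (y(k, v) = 2*(-2*v) = -4*v)
c(h) = -5*h (c(h) = -4*h - h = -5*h)
B(8) + ((b*(-4))*6)*c(4) = -4*8 + (-3*(-4)*6)*(-5*4) = -32 + (12*6)*(-20) = -32 + 72*(-20) = -32 - 1440 = -1472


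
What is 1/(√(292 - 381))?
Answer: -I*√89/89 ≈ -0.106*I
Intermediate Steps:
1/(√(292 - 381)) = 1/(√(-89)) = 1/(I*√89) = -I*√89/89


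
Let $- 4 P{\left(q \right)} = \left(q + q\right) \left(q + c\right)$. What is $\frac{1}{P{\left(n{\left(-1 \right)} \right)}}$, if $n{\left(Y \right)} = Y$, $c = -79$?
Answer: $- \frac{1}{40} \approx -0.025$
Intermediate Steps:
$P{\left(q \right)} = - \frac{q \left(-79 + q\right)}{2}$ ($P{\left(q \right)} = - \frac{\left(q + q\right) \left(q - 79\right)}{4} = - \frac{2 q \left(-79 + q\right)}{4} = - \frac{q \left(-79 + q\right)}{2}$)
$\frac{1}{P{\left(n{\left(-1 \right)} \right)}} = \frac{1}{\frac{1}{2} \left(-1\right) \left(79 - -1\right)} = \frac{1}{\frac{1}{2} \left(-1\right) \left(79 + 1\right)} = \frac{1}{\frac{1}{2} \left(-1\right) 80} = \frac{1}{-40} = - \frac{1}{40}$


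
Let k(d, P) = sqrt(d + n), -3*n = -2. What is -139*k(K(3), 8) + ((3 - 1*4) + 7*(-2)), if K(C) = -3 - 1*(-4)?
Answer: -15 - 139*sqrt(15)/3 ≈ -194.45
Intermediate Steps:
K(C) = 1 (K(C) = -3 + 4 = 1)
n = 2/3 (n = -1/3*(-2) = 2/3 ≈ 0.66667)
k(d, P) = sqrt(2/3 + d) (k(d, P) = sqrt(d + 2/3) = sqrt(2/3 + d))
-139*k(K(3), 8) + ((3 - 1*4) + 7*(-2)) = -139*sqrt(6 + 9*1)/3 + ((3 - 1*4) + 7*(-2)) = -139*sqrt(6 + 9)/3 + ((3 - 4) - 14) = -139*sqrt(15)/3 + (-1 - 14) = -139*sqrt(15)/3 - 15 = -15 - 139*sqrt(15)/3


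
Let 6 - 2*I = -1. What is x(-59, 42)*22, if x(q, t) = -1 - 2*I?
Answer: -176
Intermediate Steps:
I = 7/2 (I = 3 - ½*(-1) = 3 + ½ = 7/2 ≈ 3.5000)
x(q, t) = -8 (x(q, t) = -1 - 2*7/2 = -1 - 7 = -8)
x(-59, 42)*22 = -8*22 = -176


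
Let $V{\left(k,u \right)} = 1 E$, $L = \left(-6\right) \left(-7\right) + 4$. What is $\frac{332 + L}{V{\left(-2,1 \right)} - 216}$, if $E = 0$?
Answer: $- \frac{7}{4} \approx -1.75$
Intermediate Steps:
$L = 46$ ($L = 42 + 4 = 46$)
$V{\left(k,u \right)} = 0$ ($V{\left(k,u \right)} = 1 \cdot 0 = 0$)
$\frac{332 + L}{V{\left(-2,1 \right)} - 216} = \frac{332 + 46}{0 - 216} = \frac{378}{-216} = 378 \left(- \frac{1}{216}\right) = - \frac{7}{4}$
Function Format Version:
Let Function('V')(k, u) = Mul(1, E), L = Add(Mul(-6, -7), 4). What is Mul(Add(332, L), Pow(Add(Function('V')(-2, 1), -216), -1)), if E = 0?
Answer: Rational(-7, 4) ≈ -1.7500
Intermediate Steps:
L = 46 (L = Add(42, 4) = 46)
Function('V')(k, u) = 0 (Function('V')(k, u) = Mul(1, 0) = 0)
Mul(Add(332, L), Pow(Add(Function('V')(-2, 1), -216), -1)) = Mul(Add(332, 46), Pow(Add(0, -216), -1)) = Mul(378, Pow(-216, -1)) = Mul(378, Rational(-1, 216)) = Rational(-7, 4)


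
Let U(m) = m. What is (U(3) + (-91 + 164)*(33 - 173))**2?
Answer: 104387089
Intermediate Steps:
(U(3) + (-91 + 164)*(33 - 173))**2 = (3 + (-91 + 164)*(33 - 173))**2 = (3 + 73*(-140))**2 = (3 - 10220)**2 = (-10217)**2 = 104387089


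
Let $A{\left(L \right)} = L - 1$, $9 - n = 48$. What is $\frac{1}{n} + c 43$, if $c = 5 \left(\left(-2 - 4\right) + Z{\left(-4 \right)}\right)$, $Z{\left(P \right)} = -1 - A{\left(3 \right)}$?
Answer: $- \frac{75466}{39} \approx -1935.0$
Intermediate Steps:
$n = -39$ ($n = 9 - 48 = -39$)
$A{\left(L \right)} = -1 + L$
$Z{\left(P \right)} = -3$ ($Z{\left(P \right)} = -1 - \left(-1 + 3\right) = -1 - 2 = -3$)
$c = -45$ ($c = 5 \left(\left(-2 - 4\right) - 3\right) = 5 \left(-6 - 3\right) = 5 \left(-9\right) = -45$)
$\frac{1}{n} + c 43 = \frac{1}{-39} - 1935 = - \frac{1}{39} - 1935 = - \frac{75466}{39}$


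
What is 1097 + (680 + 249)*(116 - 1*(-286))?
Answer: 374555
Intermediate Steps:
1097 + (680 + 249)*(116 - 1*(-286)) = 1097 + 929*(116 + 286) = 1097 + 929*402 = 1097 + 373458 = 374555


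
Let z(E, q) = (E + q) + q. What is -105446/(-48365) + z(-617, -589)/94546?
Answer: 9882682341/4572717290 ≈ 2.1612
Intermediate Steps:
z(E, q) = E + 2*q
-105446/(-48365) + z(-617, -589)/94546 = -105446/(-48365) + (-617 + 2*(-589))/94546 = -105446*(-1/48365) + (-617 - 1178)*(1/94546) = 105446/48365 - 1795*1/94546 = 105446/48365 - 1795/94546 = 9882682341/4572717290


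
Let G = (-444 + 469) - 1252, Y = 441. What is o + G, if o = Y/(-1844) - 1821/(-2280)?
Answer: -429695683/350360 ≈ -1226.4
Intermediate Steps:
o = 196037/350360 (o = 441/(-1844) - 1821/(-2280) = 441*(-1/1844) - 1821*(-1/2280) = -441/1844 + 607/760 = 196037/350360 ≈ 0.55953)
G = -1227 (G = 25 - 1252 = -1227)
o + G = 196037/350360 - 1227 = -429695683/350360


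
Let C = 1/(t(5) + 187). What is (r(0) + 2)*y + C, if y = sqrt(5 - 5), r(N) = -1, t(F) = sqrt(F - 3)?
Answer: 187/34967 - sqrt(2)/34967 ≈ 0.0053075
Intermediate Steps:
t(F) = sqrt(-3 + F)
y = 0 (y = sqrt(0) = 0)
C = 1/(187 + sqrt(2)) (C = 1/(sqrt(-3 + 5) + 187) = 1/(sqrt(2) + 187) = 1/(187 + sqrt(2)) ≈ 0.0053075)
(r(0) + 2)*y + C = (-1 + 2)*0 + (187/34967 - sqrt(2)/34967) = 1*0 + (187/34967 - sqrt(2)/34967) = 0 + (187/34967 - sqrt(2)/34967) = 187/34967 - sqrt(2)/34967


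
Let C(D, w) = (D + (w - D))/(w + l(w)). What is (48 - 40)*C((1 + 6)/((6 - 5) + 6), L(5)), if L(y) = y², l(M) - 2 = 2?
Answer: 200/29 ≈ 6.8966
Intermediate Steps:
l(M) = 4 (l(M) = 2 + 2 = 4)
C(D, w) = w/(4 + w) (C(D, w) = (D + (w - D))/(w + 4) = w/(4 + w))
(48 - 40)*C((1 + 6)/((6 - 5) + 6), L(5)) = (48 - 40)*(5²/(4 + 5²)) = 8*(25/(4 + 25)) = 8*(25/29) = 200/29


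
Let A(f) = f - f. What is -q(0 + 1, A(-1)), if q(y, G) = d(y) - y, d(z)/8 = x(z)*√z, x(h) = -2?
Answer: 17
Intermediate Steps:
A(f) = 0
d(z) = -16*√z (d(z) = 8*(-2*√z) = -16*√z)
q(y, G) = -y - 16*√y (q(y, G) = -16*√y - y = -y - 16*√y)
-q(0 + 1, A(-1)) = -(-(0 + 1) - 16*√(0 + 1)) = -(-1*1 - 16*√1) = -(-1 - 16*1) = -(-1 - 16) = -1*(-17) = 17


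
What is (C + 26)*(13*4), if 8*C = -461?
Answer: -3289/2 ≈ -1644.5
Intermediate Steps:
C = -461/8 (C = (⅛)*(-461) = -461/8 ≈ -57.625)
(C + 26)*(13*4) = (-461/8 + 26)*(13*4) = -253/8*52 = -3289/2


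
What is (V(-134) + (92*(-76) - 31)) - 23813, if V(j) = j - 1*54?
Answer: -31024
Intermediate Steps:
V(j) = -54 + j (V(j) = j - 54 = -54 + j)
(V(-134) + (92*(-76) - 31)) - 23813 = ((-54 - 134) + (92*(-76) - 31)) - 23813 = (-188 + (-6992 - 31)) - 23813 = (-188 - 7023) - 23813 = -7211 - 23813 = -31024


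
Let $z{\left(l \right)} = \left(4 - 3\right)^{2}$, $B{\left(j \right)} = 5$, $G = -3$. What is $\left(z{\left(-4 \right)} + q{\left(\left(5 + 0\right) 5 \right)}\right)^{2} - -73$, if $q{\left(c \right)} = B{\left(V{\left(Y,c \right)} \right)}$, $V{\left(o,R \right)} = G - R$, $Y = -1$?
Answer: $109$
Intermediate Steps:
$V{\left(o,R \right)} = -3 - R$
$z{\left(l \right)} = 1$ ($z{\left(l \right)} = 1^{2} = 1$)
$q{\left(c \right)} = 5$
$\left(z{\left(-4 \right)} + q{\left(\left(5 + 0\right) 5 \right)}\right)^{2} - -73 = \left(1 + 5\right)^{2} - -73 = 6^{2} + 73 = 36 + 73 = 109$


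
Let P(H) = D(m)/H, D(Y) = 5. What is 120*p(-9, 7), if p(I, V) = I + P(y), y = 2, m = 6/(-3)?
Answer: -780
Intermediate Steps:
m = -2 (m = 6*(-⅓) = -2)
P(H) = 5/H
p(I, V) = 5/2 + I (p(I, V) = I + 5/2 = 5/2 + I)
120*p(-9, 7) = 120*(5/2 - 9) = 120*(-13/2) = -780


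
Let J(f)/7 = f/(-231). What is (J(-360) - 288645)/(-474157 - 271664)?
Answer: 352775/911559 ≈ 0.38700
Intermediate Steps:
J(f) = -f/33 (J(f) = 7*(f/(-231)) = 7*(f*(-1/231)) = 7*(-f/231) = -f/33)
(J(-360) - 288645)/(-474157 - 271664) = (-1/33*(-360) - 288645)/(-474157 - 271664) = (120/11 - 288645)/(-745821) = -3174975/11*(-1/745821) = 352775/911559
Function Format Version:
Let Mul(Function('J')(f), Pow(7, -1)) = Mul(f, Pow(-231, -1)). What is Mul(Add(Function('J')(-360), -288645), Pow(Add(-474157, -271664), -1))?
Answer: Rational(352775, 911559) ≈ 0.38700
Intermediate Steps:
Function('J')(f) = Mul(Rational(-1, 33), f) (Function('J')(f) = Mul(7, Mul(f, Pow(-231, -1))) = Mul(7, Mul(f, Rational(-1, 231))) = Mul(7, Mul(Rational(-1, 231), f)) = Mul(Rational(-1, 33), f))
Mul(Add(Function('J')(-360), -288645), Pow(Add(-474157, -271664), -1)) = Mul(Add(Mul(Rational(-1, 33), -360), -288645), Pow(Add(-474157, -271664), -1)) = Mul(Add(Rational(120, 11), -288645), Pow(-745821, -1)) = Mul(Rational(-3174975, 11), Rational(-1, 745821)) = Rational(352775, 911559)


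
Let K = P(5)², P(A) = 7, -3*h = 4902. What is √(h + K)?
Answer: I*√1585 ≈ 39.812*I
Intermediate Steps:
h = -1634 (h = -⅓*4902 = -1634)
K = 49 (K = 7² = 49)
√(h + K) = √(-1634 + 49) = √(-1585) = I*√1585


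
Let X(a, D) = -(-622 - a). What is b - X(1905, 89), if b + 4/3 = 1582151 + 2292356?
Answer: 11615936/3 ≈ 3.8720e+6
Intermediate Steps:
X(a, D) = 622 + a
b = 11623517/3 (b = -4/3 + (1582151 + 2292356) = -4/3 + 3874507 = 11623517/3 ≈ 3.8745e+6)
b - X(1905, 89) = 11623517/3 - (622 + 1905) = 11623517/3 - 1*2527 = 11623517/3 - 2527 = 11615936/3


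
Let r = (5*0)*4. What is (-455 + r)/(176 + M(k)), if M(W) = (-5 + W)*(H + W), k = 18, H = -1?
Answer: -455/397 ≈ -1.1461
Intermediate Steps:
r = 0 (r = 0*4 = 0)
M(W) = (-1 + W)*(-5 + W) (M(W) = (-5 + W)*(-1 + W) = (-1 + W)*(-5 + W))
(-455 + r)/(176 + M(k)) = (-455 + 0)/(176 + (5 + 18**2 - 6*18)) = -455/(176 + (5 + 324 - 108)) = -455/(176 + 221) = -455/397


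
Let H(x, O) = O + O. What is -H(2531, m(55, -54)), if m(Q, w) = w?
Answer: 108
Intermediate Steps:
H(x, O) = 2*O
-H(2531, m(55, -54)) = -2*(-54) = -1*(-108) = 108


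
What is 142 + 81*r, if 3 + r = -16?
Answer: -1397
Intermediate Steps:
r = -19 (r = -3 - 16 = -19)
142 + 81*r = 142 + 81*(-19) = 142 - 1539 = -1397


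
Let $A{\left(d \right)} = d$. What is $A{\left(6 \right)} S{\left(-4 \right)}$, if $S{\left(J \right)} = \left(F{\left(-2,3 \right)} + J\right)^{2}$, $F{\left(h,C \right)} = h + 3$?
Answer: $54$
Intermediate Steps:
$F{\left(h,C \right)} = 3 + h$
$S{\left(J \right)} = \left(1 + J\right)^{2}$ ($S{\left(J \right)} = \left(\left(3 - 2\right) + J\right)^{2} = \left(1 + J\right)^{2}$)
$A{\left(6 \right)} S{\left(-4 \right)} = 6 \left(1 - 4\right)^{2} = 6 \left(-3\right)^{2} = 6 \cdot 9 = 54$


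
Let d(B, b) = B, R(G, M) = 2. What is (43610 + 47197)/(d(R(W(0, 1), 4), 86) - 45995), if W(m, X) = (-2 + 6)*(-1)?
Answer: -30269/15331 ≈ -1.9744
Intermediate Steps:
W(m, X) = -4 (W(m, X) = 4*(-1) = -4)
(43610 + 47197)/(d(R(W(0, 1), 4), 86) - 45995) = (43610 + 47197)/(2 - 45995) = 90807/(-45993) = 90807*(-1/45993) = -30269/15331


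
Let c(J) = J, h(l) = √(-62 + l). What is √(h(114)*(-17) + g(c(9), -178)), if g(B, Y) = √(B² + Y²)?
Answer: √(√31765 - 34*√13) ≈ 7.4591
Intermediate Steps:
√(h(114)*(-17) + g(c(9), -178)) = √(√(-62 + 114)*(-17) + √(9² + (-178)²)) = √(√52*(-17) + √(81 + 31684)) = √((2*√13)*(-17) + √31765) = √(-34*√13 + √31765) = √(√31765 - 34*√13)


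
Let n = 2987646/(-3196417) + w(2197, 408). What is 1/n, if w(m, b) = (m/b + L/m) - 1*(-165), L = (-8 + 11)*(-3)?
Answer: 2865191484792/485495297919913 ≈ 0.0059016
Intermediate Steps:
L = -9 (L = 3*(-3) = -9)
w(m, b) = 165 - 9/m + m/b (w(m, b) = (m/b - 9/m) - 1*(-165) = (-9/m + m/b) + 165 = 165 - 9/m + m/b)
n = 485495297919913/2865191484792 (n = 2987646/(-3196417) + (165 - 9/2197 + 2197/408) = 2987646*(-1/3196417) + (165 - 9*1/2197 + 2197*(1/408)) = -2987646/3196417 + (165 - 9/2197 + 2197/408) = -2987646/3196417 + 152725177/896376 = 485495297919913/2865191484792 ≈ 169.45)
1/n = 1/(485495297919913/2865191484792) = 2865191484792/485495297919913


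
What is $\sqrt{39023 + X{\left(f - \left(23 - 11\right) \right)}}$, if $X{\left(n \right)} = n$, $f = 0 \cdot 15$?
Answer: $\sqrt{39011} \approx 197.51$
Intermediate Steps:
$f = 0$
$\sqrt{39023 + X{\left(f - \left(23 - 11\right) \right)}} = \sqrt{39023 + \left(0 - \left(23 - 11\right)\right)} = \sqrt{39023 + \left(0 - 12\right)} = \sqrt{39023 - 12} = \sqrt{39011}$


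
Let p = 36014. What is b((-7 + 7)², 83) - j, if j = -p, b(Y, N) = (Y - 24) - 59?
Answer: 35931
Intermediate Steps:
b(Y, N) = -83 + Y (b(Y, N) = (-24 + Y) - 59 = -83 + Y)
j = -36014 (j = -1*36014 = -36014)
b((-7 + 7)², 83) - j = (-83 + (-7 + 7)²) - 1*(-36014) = (-83 + 0²) + 36014 = (-83 + 0) + 36014 = -83 + 36014 = 35931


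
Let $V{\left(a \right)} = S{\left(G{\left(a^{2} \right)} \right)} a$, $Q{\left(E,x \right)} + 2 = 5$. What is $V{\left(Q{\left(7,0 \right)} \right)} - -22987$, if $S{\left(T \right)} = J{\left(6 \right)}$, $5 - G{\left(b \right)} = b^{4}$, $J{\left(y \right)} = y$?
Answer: $23005$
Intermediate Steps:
$Q{\left(E,x \right)} = 3$ ($Q{\left(E,x \right)} = -2 + 5 = 3$)
$G{\left(b \right)} = 5 - b^{4}$
$S{\left(T \right)} = 6$
$V{\left(a \right)} = 6 a$
$V{\left(Q{\left(7,0 \right)} \right)} - -22987 = 6 \cdot 3 - -22987 = 18 + 22987 = 23005$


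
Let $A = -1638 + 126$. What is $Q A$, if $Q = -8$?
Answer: $12096$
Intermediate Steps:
$A = -1512$
$Q A = \left(-8\right) \left(-1512\right) = 12096$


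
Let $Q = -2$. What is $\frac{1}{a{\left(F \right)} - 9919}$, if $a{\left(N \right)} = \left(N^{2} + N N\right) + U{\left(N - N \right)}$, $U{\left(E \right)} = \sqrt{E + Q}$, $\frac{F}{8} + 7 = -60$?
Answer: $\frac{564673}{318855596931} - \frac{i \sqrt{2}}{318855596931} \approx 1.7709 \cdot 10^{-6} - 4.4353 \cdot 10^{-12} i$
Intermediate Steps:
$F = -536$ ($F = -56 + 8 \left(-60\right) = -56 - 480 = -536$)
$U{\left(E \right)} = \sqrt{-2 + E}$ ($U{\left(E \right)} = \sqrt{E - 2} = \sqrt{-2 + E}$)
$a{\left(N \right)} = 2 N^{2} + i \sqrt{2}$ ($a{\left(N \right)} = \left(N^{2} + N N\right) + \sqrt{-2 + \left(N - N\right)} = \left(N^{2} + N^{2}\right) + \sqrt{-2 + 0} = 2 N^{2} + \sqrt{-2} = 2 N^{2} + i \sqrt{2}$)
$\frac{1}{a{\left(F \right)} - 9919} = \frac{1}{\left(2 \left(-536\right)^{2} + i \sqrt{2}\right) - 9919} = \frac{1}{\left(2 \cdot 287296 + i \sqrt{2}\right) - 9919} = \frac{1}{\left(574592 + i \sqrt{2}\right) - 9919} = \frac{1}{564673 + i \sqrt{2}}$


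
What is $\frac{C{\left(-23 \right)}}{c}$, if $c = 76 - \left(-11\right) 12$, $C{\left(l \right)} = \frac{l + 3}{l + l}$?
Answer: $\frac{5}{2392} \approx 0.0020903$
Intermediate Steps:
$C{\left(l \right)} = \frac{3 + l}{2 l}$
$c = 208$ ($c = 76 - -132 = 76 + 132 = 208$)
$\frac{C{\left(-23 \right)}}{c} = \frac{\frac{1}{2} \frac{1}{-23} \left(3 - 23\right)}{208} = \frac{1}{2} \left(- \frac{1}{23}\right) \left(-20\right) \frac{1}{208} = \frac{10}{23} \cdot \frac{1}{208} = \frac{5}{2392}$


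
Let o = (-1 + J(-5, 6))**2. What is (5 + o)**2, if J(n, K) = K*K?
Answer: 1512900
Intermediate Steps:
J(n, K) = K**2
o = 1225 (o = (-1 + 6**2)**2 = (-1 + 36)**2 = 35**2 = 1225)
(5 + o)**2 = (5 + 1225)**2 = 1230**2 = 1512900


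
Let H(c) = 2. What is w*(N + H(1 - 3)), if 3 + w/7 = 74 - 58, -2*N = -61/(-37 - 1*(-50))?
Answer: 791/2 ≈ 395.50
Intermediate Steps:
N = 61/26 (N = -(-61)/(2*(-37 - 1*(-50))) = -(-61)/(2*(-37 + 50)) = -(-61)/(2*13) = -1/2*(-61/13) = 61/26 ≈ 2.3462)
w = 91 (w = -21 + 7*(74 - 58) = -21 + 7*16 = -21 + 112 = 91)
w*(N + H(1 - 3)) = 91*(61/26 + 2) = 91*(113/26) = 791/2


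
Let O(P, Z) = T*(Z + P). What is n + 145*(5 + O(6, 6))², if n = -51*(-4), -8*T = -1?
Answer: 25321/4 ≈ 6330.3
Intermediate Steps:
T = ⅛ (T = -⅛*(-1) = ⅛ ≈ 0.12500)
O(P, Z) = P/8 + Z/8 (O(P, Z) = (Z + P)/8 = (P + Z)/8 = P/8 + Z/8)
n = 204
n + 145*(5 + O(6, 6))² = 204 + 145*(5 + ((⅛)*6 + (⅛)*6))² = 204 + 145*(5 + (¾ + ¾))² = 204 + 145*(5 + 3/2)² = 204 + 145*(13/2)² = 204 + 145*(169/4) = 204 + 24505/4 = 25321/4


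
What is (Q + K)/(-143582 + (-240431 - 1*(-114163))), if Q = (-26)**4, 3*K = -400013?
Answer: -194183/161910 ≈ -1.1993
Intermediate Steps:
K = -400013/3 (K = (1/3)*(-400013) = -400013/3 ≈ -1.3334e+5)
Q = 456976
(Q + K)/(-143582 + (-240431 - 1*(-114163))) = (456976 - 400013/3)/(-143582 + (-240431 - 1*(-114163))) = 970915/(3*(-143582 + (-240431 + 114163))) = 970915/(3*(-143582 - 126268)) = (970915/3)/(-269850) = (970915/3)*(-1/269850) = -194183/161910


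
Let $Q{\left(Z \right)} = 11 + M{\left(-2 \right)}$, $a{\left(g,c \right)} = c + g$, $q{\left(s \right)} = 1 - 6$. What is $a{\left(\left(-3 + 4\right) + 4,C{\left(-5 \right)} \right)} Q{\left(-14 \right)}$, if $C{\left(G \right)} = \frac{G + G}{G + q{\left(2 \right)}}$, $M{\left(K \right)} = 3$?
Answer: $84$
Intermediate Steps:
$q{\left(s \right)} = -5$ ($q{\left(s \right)} = 1 - 6 = -5$)
$C{\left(G \right)} = \frac{2 G}{-5 + G}$ ($C{\left(G \right)} = \frac{G + G}{G - 5} = \frac{2 G}{-5 + G}$)
$Q{\left(Z \right)} = 14$ ($Q{\left(Z \right)} = 11 + 3 = 14$)
$a{\left(\left(-3 + 4\right) + 4,C{\left(-5 \right)} \right)} Q{\left(-14 \right)} = \left(2 \left(-5\right) \frac{1}{-5 - 5} + \left(\left(-3 + 4\right) + 4\right)\right) 14 = \left(2 \left(-5\right) \frac{1}{-10} + \left(1 + 4\right)\right) 14 = \left(2 \left(-5\right) \left(- \frac{1}{10}\right) + 5\right) 14 = \left(1 + 5\right) 14 = 6 \cdot 14 = 84$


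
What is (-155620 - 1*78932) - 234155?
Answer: -468707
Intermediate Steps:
(-155620 - 1*78932) - 234155 = (-155620 - 78932) - 234155 = -234552 - 234155 = -468707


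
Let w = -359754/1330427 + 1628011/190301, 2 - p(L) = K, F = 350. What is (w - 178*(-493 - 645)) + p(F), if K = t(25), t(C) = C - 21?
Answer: 51287066423450917/253181588527 ≈ 2.0257e+5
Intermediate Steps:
t(C) = -21 + C
K = 4 (K = -21 + 25 = 4)
p(L) = -2 (p(L) = 2 - 1*4 = 2 - 4 = -2)
w = 2097488244743/253181588527 (w = -359754*1/1330427 + 1628011*(1/190301) = -359754/1330427 + 1628011/190301 = 2097488244743/253181588527 ≈ 8.2845)
(w - 178*(-493 - 645)) + p(F) = (2097488244743/253181588527 - 178*(-493 - 645)) - 2 = (2097488244743/253181588527 - 178*(-1138)) - 2 = (2097488244743/253181588527 + 202564) - 2 = 51287572786627971/253181588527 - 2 = 51287066423450917/253181588527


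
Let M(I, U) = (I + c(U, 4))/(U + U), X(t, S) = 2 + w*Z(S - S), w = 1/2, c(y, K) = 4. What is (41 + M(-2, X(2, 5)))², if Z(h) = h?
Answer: 6889/4 ≈ 1722.3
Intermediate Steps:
w = ½ ≈ 0.50000
X(t, S) = 2 (X(t, S) = 2 + (S - S)/2 = 2 + (½)*0 = 2 + 0 = 2)
M(I, U) = (4 + I)/(2*U) (M(I, U) = (I + 4)/(U + U) = (4 + I)/((2*U)) = (4 + I)*(1/(2*U)) = (4 + I)/(2*U))
(41 + M(-2, X(2, 5)))² = (41 + (½)*(4 - 2)/2)² = (41 + (½)*(½)*2)² = (41 + ½)² = (83/2)² = 6889/4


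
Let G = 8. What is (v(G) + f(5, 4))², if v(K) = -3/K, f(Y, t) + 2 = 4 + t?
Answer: 2025/64 ≈ 31.641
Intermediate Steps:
f(Y, t) = 2 + t (f(Y, t) = -2 + (4 + t) = 2 + t)
(v(G) + f(5, 4))² = (-3/8 + (2 + 4))² = (-3*⅛ + 6)² = (-3/8 + 6)² = (45/8)² = 2025/64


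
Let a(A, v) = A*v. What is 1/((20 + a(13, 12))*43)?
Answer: 1/7568 ≈ 0.00013214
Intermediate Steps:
1/((20 + a(13, 12))*43) = 1/((20 + 13*12)*43) = 1/((20 + 156)*43) = 1/(176*43) = 1/7568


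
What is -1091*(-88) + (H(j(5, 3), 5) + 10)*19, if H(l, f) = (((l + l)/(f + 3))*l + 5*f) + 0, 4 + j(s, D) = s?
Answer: 386711/4 ≈ 96678.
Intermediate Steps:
j(s, D) = -4 + s
H(l, f) = 5*f + 2*l²/(3 + f) (H(l, f) = (((2*l)/(3 + f))*l + 5*f) + 0 = ((2*l/(3 + f))*l + 5*f) + 0 = (2*l²/(3 + f) + 5*f) + 0 = (5*f + 2*l²/(3 + f)) + 0 = 5*f + 2*l²/(3 + f))
-1091*(-88) + (H(j(5, 3), 5) + 10)*19 = -1091*(-88) + ((2*(-4 + 5)² + 5*5² + 15*5)/(3 + 5) + 10)*19 = 96008 + ((2*1² + 5*25 + 75)/8 + 10)*19 = 96008 + ((2*1 + 125 + 75)/8 + 10)*19 = 96008 + ((2 + 125 + 75)/8 + 10)*19 = 96008 + ((⅛)*202 + 10)*19 = 96008 + (101/4 + 10)*19 = 96008 + (141/4)*19 = 96008 + 2679/4 = 386711/4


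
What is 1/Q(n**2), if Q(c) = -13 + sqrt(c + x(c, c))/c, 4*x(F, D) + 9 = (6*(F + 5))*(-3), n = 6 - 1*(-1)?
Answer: -124852/1623861 - 98*I*sqrt(785)/1623861 ≈ -0.076886 - 0.0016909*I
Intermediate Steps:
n = 7 (n = 6 + 1 = 7)
x(F, D) = -99/4 - 9*F/2 (x(F, D) = -9/4 + ((6*(F + 5))*(-3))/4 = -9/4 + ((6*(5 + F))*(-3))/4 = -9/4 + ((30 + 6*F)*(-3))/4 = -9/4 + (-90 - 18*F)/4 = -9/4 + (-45/2 - 9*F/2) = -99/4 - 9*F/2)
Q(c) = -13 + sqrt(-99/4 - 7*c/2)/c (Q(c) = -13 + sqrt(c + (-99/4 - 9*c/2))/c = -13 + sqrt(-99/4 - 7*c/2)/c)
1/Q(n**2) = 1/(-13 + sqrt(-99 - 14*7**2)/(2*(7**2))) = 1/(-13 + (1/2)*sqrt(-99 - 14*49)/49) = 1/(-13 + (1/2)*(1/49)*sqrt(-99 - 686)) = 1/(-13 + (1/2)*(1/49)*sqrt(-785)) = 1/(-13 + (1/2)*(1/49)*(I*sqrt(785))) = 1/(-13 + I*sqrt(785)/98)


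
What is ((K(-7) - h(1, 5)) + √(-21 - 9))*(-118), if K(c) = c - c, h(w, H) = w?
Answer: 118 - 118*I*√30 ≈ 118.0 - 646.31*I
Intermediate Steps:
K(c) = 0
((K(-7) - h(1, 5)) + √(-21 - 9))*(-118) = ((0 - 1*1) + √(-21 - 9))*(-118) = ((0 - 1) + √(-30))*(-118) = (-1 + I*√30)*(-118) = 118 - 118*I*√30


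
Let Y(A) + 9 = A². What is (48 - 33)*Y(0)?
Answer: -135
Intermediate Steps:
Y(A) = -9 + A²
(48 - 33)*Y(0) = (48 - 33)*(-9 + 0²) = 15*(-9 + 0) = 15*(-9) = -135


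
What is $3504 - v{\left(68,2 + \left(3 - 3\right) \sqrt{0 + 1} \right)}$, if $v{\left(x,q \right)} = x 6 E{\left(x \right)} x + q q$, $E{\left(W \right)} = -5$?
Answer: $142220$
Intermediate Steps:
$v{\left(x,q \right)} = q^{2} - 30 x^{2}$ ($v{\left(x,q \right)} = x 6 \left(-5\right) x + q q = 6 x \left(-5\right) x + q^{2} = - 30 x x + q^{2} = - 30 x^{2} + q^{2} = q^{2} - 30 x^{2}$)
$3504 - v{\left(68,2 + \left(3 - 3\right) \sqrt{0 + 1} \right)} = 3504 - \left(\left(2 + \left(3 - 3\right) \sqrt{0 + 1}\right)^{2} - 30 \cdot 68^{2}\right) = 3504 - \left(\left(2 + 0 \sqrt{1}\right)^{2} - 138720\right) = 3504 - \left(\left(2 + 0 \cdot 1\right)^{2} - 138720\right) = 3504 - \left(\left(2 + 0\right)^{2} - 138720\right) = 3504 - \left(2^{2} - 138720\right) = 3504 - \left(4 - 138720\right) = 3504 - -138716 = 3504 + 138716 = 142220$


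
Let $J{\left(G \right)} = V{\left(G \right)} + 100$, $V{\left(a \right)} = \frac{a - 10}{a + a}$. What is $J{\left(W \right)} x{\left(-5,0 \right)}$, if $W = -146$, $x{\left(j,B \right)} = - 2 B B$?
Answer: $0$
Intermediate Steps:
$V{\left(a \right)} = \frac{-10 + a}{2 a}$
$x{\left(j,B \right)} = - 2 B^{2}$
$J{\left(G \right)} = 100 + \frac{-10 + G}{2 G}$ ($J{\left(G \right)} = \frac{-10 + G}{2 G} + 100 = 100 + \frac{-10 + G}{2 G}$)
$J{\left(W \right)} x{\left(-5,0 \right)} = \left(\frac{201}{2} - \frac{5}{-146}\right) \left(- 2 \cdot 0^{2}\right) = \left(\frac{201}{2} - - \frac{5}{146}\right) \left(\left(-2\right) 0\right) = \left(\frac{201}{2} + \frac{5}{146}\right) 0 = \frac{7339}{73} \cdot 0 = 0$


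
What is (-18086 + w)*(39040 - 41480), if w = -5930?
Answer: 58599040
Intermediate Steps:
(-18086 + w)*(39040 - 41480) = (-18086 - 5930)*(39040 - 41480) = -24016*(-2440) = 58599040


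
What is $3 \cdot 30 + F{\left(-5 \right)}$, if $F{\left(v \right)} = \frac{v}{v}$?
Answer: $91$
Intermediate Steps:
$F{\left(v \right)} = 1$
$3 \cdot 30 + F{\left(-5 \right)} = 3 \cdot 30 + 1 = 90 + 1 = 91$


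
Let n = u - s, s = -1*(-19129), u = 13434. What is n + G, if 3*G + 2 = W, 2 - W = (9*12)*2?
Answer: -5767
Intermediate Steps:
s = 19129
n = -5695 (n = 13434 - 1*19129 = 13434 - 19129 = -5695)
W = -214 (W = 2 - 9*12*2 = 2 - 108*2 = 2 - 1*216 = 2 - 216 = -214)
G = -72 (G = -⅔ + (⅓)*(-214) = -⅔ - 214/3 = -72)
n + G = -5695 - 72 = -5767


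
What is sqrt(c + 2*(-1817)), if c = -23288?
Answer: I*sqrt(26922) ≈ 164.08*I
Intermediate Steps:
sqrt(c + 2*(-1817)) = sqrt(-23288 + 2*(-1817)) = sqrt(-23288 - 3634) = sqrt(-26922) = I*sqrt(26922)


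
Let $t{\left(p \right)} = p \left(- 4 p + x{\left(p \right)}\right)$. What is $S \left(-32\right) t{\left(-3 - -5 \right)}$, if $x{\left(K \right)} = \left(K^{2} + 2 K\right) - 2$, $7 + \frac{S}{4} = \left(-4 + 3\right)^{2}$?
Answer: $-3072$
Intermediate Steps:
$S = -24$ ($S = -28 + 4 \left(-4 + 3\right)^{2} = -28 + 4 \left(-1\right)^{2} = -28 + 4 \cdot 1 = -28 + 4 = -24$)
$x{\left(K \right)} = -2 + K^{2} + 2 K$
$t{\left(p \right)} = p \left(-2 + p^{2} - 2 p\right)$ ($t{\left(p \right)} = p \left(- 4 p + \left(-2 + p^{2} + 2 p\right)\right) = p \left(-2 + p^{2} - 2 p\right)$)
$S \left(-32\right) t{\left(-3 - -5 \right)} = \left(-24\right) \left(-32\right) \left(-3 - -5\right) \left(-2 + \left(-3 - -5\right)^{2} - 2 \left(-3 - -5\right)\right) = 768 \left(-3 + 5\right) \left(-2 + \left(-3 + 5\right)^{2} - 2 \left(-3 + 5\right)\right) = 768 \cdot 2 \left(-2 + 2^{2} - 4\right) = 768 \cdot 2 \left(-2 + 4 - 4\right) = 768 \cdot 2 \left(-2\right) = 768 \left(-4\right) = -3072$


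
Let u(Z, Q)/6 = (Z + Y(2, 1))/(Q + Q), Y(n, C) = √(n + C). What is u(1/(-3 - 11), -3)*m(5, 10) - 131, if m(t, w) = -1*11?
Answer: -1845/14 + 11*√3 ≈ -112.73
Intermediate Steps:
m(t, w) = -11
Y(n, C) = √(C + n)
u(Z, Q) = 3*(Z + √3)/Q (u(Z, Q) = 6*((Z + √(1 + 2))/(Q + Q)) = 6*((Z + √3)/((2*Q))) = 6*((Z + √3)*(1/(2*Q))) = 6*((Z + √3)/(2*Q)) = 3*(Z + √3)/Q)
u(1/(-3 - 11), -3)*m(5, 10) - 131 = (3*(1/(-3 - 11) + √3)/(-3))*(-11) - 131 = (3*(-⅓)*(1/(-14) + √3))*(-11) - 131 = (3*(-⅓)*(-1/14 + √3))*(-11) - 131 = (1/14 - √3)*(-11) - 131 = (-11/14 + 11*√3) - 131 = -1845/14 + 11*√3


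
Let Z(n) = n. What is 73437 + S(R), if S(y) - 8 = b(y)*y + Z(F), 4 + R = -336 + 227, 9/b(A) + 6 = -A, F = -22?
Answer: 7855244/107 ≈ 73414.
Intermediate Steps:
b(A) = 9/(-6 - A)
R = -113 (R = -4 + (-336 + 227) = -4 - 109 = -113)
S(y) = -14 - 9*y/(6 + y) (S(y) = 8 + ((-9/(6 + y))*y - 22) = 8 + (-9*y/(6 + y) - 22) = 8 + (-22 - 9*y/(6 + y)) = -14 - 9*y/(6 + y))
73437 + S(R) = 73437 + (-84 - 23*(-113))/(6 - 113) = 73437 + (-84 + 2599)/(-107) = 73437 - 1/107*2515 = 73437 - 2515/107 = 7855244/107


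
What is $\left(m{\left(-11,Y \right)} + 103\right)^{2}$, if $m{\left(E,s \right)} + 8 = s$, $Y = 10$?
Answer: $11025$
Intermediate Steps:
$m{\left(E,s \right)} = -8 + s$
$\left(m{\left(-11,Y \right)} + 103\right)^{2} = \left(\left(-8 + 10\right) + 103\right)^{2} = \left(2 + 103\right)^{2} = 105^{2} = 11025$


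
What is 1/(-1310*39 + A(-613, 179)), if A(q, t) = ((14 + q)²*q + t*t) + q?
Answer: -1/219964675 ≈ -4.5462e-9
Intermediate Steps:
A(q, t) = q + t² + q*(14 + q)² (A(q, t) = (q*(14 + q)² + t²) + q = (t² + q*(14 + q)²) + q = q + t² + q*(14 + q)²)
1/(-1310*39 + A(-613, 179)) = 1/(-1310*39 + (-613 + 179² - 613*(14 - 613)²)) = 1/(-51090 + (-613 + 32041 - 613*(-599)²)) = 1/(-51090 + (-613 + 32041 - 613*358801)) = 1/(-51090 + (-613 + 32041 - 219945013)) = 1/(-51090 - 219913585) = 1/(-219964675) = -1/219964675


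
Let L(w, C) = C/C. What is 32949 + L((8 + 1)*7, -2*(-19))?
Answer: 32950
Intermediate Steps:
L(w, C) = 1
32949 + L((8 + 1)*7, -2*(-19)) = 32949 + 1 = 32950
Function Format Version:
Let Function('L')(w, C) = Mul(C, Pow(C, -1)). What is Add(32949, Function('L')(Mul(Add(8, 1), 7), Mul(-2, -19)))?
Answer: 32950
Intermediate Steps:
Function('L')(w, C) = 1
Add(32949, Function('L')(Mul(Add(8, 1), 7), Mul(-2, -19))) = Add(32949, 1) = 32950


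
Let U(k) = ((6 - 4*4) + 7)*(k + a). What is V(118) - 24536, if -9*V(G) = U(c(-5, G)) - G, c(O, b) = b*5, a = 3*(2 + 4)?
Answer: -218882/9 ≈ -24320.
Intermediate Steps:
a = 18 (a = 3*6 = 18)
c(O, b) = 5*b
U(k) = -54 - 3*k (U(k) = ((6 - 4*4) + 7)*(k + 18) = ((6 - 16) + 7)*(18 + k) = (-10 + 7)*(18 + k) = -3*(18 + k) = -54 - 3*k)
V(G) = 6 + 16*G/9 (V(G) = -((-54 - 15*G) - G)/9 = -(-54 - 16*G)/9 = 6 + 16*G/9)
V(118) - 24536 = (6 + (16/9)*118) - 24536 = (6 + 1888/9) - 24536 = 1942/9 - 24536 = -218882/9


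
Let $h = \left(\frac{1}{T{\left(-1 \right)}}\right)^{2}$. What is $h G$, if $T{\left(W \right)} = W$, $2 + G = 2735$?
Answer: $2733$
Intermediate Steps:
$G = 2733$ ($G = -2 + 2735 = 2733$)
$h = 1$ ($h = \left(\frac{1}{-1}\right)^{2} = \left(-1\right)^{2} = 1$)
$h G = 1 \cdot 2733 = 2733$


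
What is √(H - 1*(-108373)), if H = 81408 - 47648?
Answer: √142133 ≈ 377.01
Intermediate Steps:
H = 33760
√(H - 1*(-108373)) = √(33760 - 1*(-108373)) = √(33760 + 108373) = √142133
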